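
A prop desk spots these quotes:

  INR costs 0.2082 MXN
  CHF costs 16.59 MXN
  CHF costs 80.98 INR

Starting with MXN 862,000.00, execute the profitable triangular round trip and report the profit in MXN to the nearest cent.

Profit: MXN 14,030.80

Profitable loop is MXN → CHF → INR → MXN:
MXN 862,000.00 ÷ 16.59 = CHF 51,959.01
CHF 51,959.01 × 80.98 = INR 4,207,640.75
INR 4,207,640.75 × 0.2082 = MXN 876,030.80
Profit = MXN 876,030.80 − MXN 862,000.00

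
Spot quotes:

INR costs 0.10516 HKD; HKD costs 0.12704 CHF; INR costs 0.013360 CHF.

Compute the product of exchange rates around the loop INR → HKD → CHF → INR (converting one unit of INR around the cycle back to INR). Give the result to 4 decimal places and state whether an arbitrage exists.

Around INR → HKD → CHF → INR: 1 × 0.10516 × 0.12704 ÷ 0.013360 = 0.999965
Product ≈ 1 (deviation 0.004%, within rounding noise).

1.0000 (no arbitrage)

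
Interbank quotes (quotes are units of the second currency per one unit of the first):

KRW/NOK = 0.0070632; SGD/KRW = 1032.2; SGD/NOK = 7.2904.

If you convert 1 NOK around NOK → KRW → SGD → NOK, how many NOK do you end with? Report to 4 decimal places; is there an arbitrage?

1.0000 (no arbitrage)

Around NOK → KRW → SGD → NOK: 1 ÷ 0.0070632 ÷ 1032.2 × 7.2904 = 0.999968
Product ≈ 1 (deviation 0.003%, within rounding noise).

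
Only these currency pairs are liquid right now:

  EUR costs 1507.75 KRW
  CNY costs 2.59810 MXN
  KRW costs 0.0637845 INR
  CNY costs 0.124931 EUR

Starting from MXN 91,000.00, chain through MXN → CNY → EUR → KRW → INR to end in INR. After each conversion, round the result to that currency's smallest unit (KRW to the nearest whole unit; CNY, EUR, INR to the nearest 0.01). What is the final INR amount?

MXN 91,000.00 ÷ 2.59810 = CNY 35,025.60
CNY 35,025.60 × 0.124931 = EUR 4,375.78
EUR 4,375.78 × 1507.75 = KRW 6,597,582
KRW 6,597,582 × 0.0637845 = INR 420,823.47

INR 420,823.47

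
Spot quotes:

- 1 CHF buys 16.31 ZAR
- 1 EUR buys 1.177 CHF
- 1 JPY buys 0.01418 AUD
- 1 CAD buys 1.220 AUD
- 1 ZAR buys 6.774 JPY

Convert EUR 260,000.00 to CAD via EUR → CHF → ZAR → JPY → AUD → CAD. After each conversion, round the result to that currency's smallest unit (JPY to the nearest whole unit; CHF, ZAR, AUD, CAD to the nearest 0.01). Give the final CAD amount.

CAD 392,975.39

EUR 260,000.00 × 1.177 = CHF 306,020.00
CHF 306,020.00 × 16.31 = ZAR 4,991,186.20
ZAR 4,991,186.20 × 6.774 = JPY 33,810,295
JPY 33,810,295 × 0.01418 = AUD 479,429.98
AUD 479,429.98 ÷ 1.220 = CAD 392,975.39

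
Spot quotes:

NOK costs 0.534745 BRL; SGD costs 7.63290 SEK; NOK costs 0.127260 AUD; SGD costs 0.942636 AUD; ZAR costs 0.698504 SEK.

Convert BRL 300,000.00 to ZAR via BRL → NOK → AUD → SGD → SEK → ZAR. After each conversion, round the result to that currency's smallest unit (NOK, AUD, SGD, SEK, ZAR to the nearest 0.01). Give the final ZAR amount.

ZAR 827,643.12

BRL 300,000.00 ÷ 0.534745 = NOK 561,015.06
NOK 561,015.06 × 0.127260 = AUD 71,394.78
AUD 71,394.78 ÷ 0.942636 = SGD 75,739.50
SGD 75,739.50 × 7.63290 = SEK 578,112.03
SEK 578,112.03 ÷ 0.698504 = ZAR 827,643.12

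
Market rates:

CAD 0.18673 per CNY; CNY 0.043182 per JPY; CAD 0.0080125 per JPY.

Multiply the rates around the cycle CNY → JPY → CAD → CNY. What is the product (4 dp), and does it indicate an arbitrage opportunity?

Around CNY → JPY → CAD → CNY: 1 ÷ 0.043182 × 0.0080125 ÷ 0.18673 = 0.993691
Product < 1; profitable direction is CNY → CAD → JPY → CNY.

0.9937 (arbitrage exists)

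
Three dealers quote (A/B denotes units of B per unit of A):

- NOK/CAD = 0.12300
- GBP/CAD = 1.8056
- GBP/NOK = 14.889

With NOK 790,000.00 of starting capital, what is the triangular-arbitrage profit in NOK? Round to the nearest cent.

Profit: NOK 11,265.03

Profitable loop is NOK → CAD → GBP → NOK:
NOK 790,000.00 × 0.12300 = CAD 97,170.00
CAD 97,170.00 ÷ 1.8056 = GBP 53,815.91
GBP 53,815.91 × 14.889 = NOK 801,265.03
Profit = NOK 801,265.03 − NOK 790,000.00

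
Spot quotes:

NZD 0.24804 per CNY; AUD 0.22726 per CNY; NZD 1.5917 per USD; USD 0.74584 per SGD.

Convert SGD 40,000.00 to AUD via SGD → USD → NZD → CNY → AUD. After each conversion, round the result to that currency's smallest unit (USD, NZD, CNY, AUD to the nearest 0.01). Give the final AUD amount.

AUD 43,507.90

SGD 40,000.00 × 0.74584 = USD 29,833.60
USD 29,833.60 × 1.5917 = NZD 47,486.14
NZD 47,486.14 ÷ 0.24804 = CNY 191,445.49
CNY 191,445.49 × 0.22726 = AUD 43,507.90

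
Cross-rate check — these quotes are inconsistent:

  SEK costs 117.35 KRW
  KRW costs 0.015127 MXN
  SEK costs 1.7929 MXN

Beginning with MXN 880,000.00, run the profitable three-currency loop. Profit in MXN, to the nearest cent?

Profitable loop is MXN → KRW → SEK → MXN:
MXN 880,000.00 ÷ 0.015127 = KRW 58,174,126
KRW 58,174,126 ÷ 117.35 = SEK 495,731.79
SEK 495,731.79 × 1.7929 = MXN 888,797.53
Profit = MXN 888,797.53 − MXN 880,000.00

Profit: MXN 8,797.53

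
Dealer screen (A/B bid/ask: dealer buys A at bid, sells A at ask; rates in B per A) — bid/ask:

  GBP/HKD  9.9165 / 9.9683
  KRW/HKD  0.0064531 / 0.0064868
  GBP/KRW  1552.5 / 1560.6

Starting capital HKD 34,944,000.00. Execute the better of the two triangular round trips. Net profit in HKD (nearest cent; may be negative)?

Best loop HKD → GBP → KRW → HKD:
HKD 34,944,000.00 ÷ 9.9683 (buy GBP at ask) = GBP 3,505,512.47
GBP 3,505,512.47 × 1552.5 (sell GBP at bid) = KRW 5,442,308,117
KRW 5,442,308,117 × 0.0064531 (sell KRW at bid) = HKD 35,119,758.51

Net profit: HKD 175,758.51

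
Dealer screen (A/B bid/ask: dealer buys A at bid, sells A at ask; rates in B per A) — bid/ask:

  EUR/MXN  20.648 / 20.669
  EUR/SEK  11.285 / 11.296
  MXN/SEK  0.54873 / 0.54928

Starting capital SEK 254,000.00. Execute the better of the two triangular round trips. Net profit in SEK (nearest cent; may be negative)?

Best loop SEK → EUR → MXN → SEK:
SEK 254,000.00 ÷ 11.296 (buy EUR at ask) = EUR 22,485.84
EUR 22,485.84 × 20.648 (sell EUR at bid) = MXN 464,287.54
MXN 464,287.54 × 0.54873 (sell MXN at bid) = SEK 254,768.50

Net profit: SEK 768.50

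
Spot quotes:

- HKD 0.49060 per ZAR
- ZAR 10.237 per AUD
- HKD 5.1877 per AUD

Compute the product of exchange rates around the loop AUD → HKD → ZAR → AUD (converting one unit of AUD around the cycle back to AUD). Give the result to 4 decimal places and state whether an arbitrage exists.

1.0329 (arbitrage exists)

Around AUD → HKD → ZAR → AUD: 1 × 5.1877 ÷ 0.49060 ÷ 10.237 = 1.032939
Product > 1; profitable direction is AUD → HKD → ZAR → AUD.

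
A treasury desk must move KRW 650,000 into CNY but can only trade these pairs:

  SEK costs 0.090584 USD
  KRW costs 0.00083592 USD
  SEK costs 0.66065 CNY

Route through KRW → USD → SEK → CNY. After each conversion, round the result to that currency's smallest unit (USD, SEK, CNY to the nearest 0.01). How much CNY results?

CNY 3,962.78

KRW 650,000 × 0.00083592 = USD 543.35
USD 543.35 ÷ 0.090584 = SEK 5,998.30
SEK 5,998.30 × 0.66065 = CNY 3,962.78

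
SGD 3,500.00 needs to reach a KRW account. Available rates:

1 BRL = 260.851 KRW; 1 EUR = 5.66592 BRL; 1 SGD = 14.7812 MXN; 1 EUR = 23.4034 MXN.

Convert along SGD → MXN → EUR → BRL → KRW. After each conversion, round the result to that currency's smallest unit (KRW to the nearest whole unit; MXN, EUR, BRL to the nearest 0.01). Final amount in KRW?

SGD 3,500.00 × 14.7812 = MXN 51,734.20
MXN 51,734.20 ÷ 23.4034 = EUR 2,210.54
EUR 2,210.54 × 5.66592 = BRL 12,524.74
BRL 12,524.74 × 260.851 = KRW 3,267,091

KRW 3,267,091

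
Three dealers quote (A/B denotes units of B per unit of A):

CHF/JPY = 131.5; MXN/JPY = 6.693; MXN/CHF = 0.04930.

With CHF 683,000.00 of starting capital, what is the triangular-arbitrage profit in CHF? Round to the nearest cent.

Profit: CHF 22,129.45

Profitable loop is CHF → MXN → JPY → CHF:
CHF 683,000.00 ÷ 0.04930 = MXN 13,853,955.38
MXN 13,853,955.38 × 6.693 = JPY 92,724,523
JPY 92,724,523 ÷ 131.5 = CHF 705,129.45
Profit = CHF 705,129.45 − CHF 683,000.00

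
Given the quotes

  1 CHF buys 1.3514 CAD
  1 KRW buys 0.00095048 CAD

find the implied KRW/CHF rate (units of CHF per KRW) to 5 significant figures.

1 KRW × 0.00095048 = 0.00095048 CAD
0.00095048 CAD ÷ 1.3514 = 0.00070333 CHF

KRW/CHF = 0.00070333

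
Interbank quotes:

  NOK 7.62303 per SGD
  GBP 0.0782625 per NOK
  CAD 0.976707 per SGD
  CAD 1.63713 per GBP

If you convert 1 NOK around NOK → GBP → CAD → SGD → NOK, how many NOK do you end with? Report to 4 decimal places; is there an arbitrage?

1.0000 (no arbitrage)

Around NOK → GBP → CAD → SGD → NOK: 1 × 0.0782625 × 1.63713 ÷ 0.976707 × 7.62303 = 1.000000
Product ≈ 1 (deviation 0.000%, within rounding noise).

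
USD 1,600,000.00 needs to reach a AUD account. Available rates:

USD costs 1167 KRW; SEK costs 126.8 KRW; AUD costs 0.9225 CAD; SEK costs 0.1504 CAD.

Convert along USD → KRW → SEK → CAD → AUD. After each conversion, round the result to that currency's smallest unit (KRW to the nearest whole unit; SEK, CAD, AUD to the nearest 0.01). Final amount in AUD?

USD 1,600,000.00 × 1167 = KRW 1,867,200,000
KRW 1,867,200,000 ÷ 126.8 = SEK 14,725,552.05
SEK 14,725,552.05 × 0.1504 = CAD 2,214,723.03
CAD 2,214,723.03 ÷ 0.9225 = AUD 2,400,783.77

AUD 2,400,783.77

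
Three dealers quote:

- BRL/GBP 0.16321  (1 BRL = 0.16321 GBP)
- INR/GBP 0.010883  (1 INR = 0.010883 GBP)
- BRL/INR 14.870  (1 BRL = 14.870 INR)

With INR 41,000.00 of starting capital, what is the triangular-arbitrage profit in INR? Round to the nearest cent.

Profitable loop is INR → BRL → GBP → INR:
INR 41,000.00 ÷ 14.870 = BRL 2,757.23
BRL 2,757.23 × 0.16321 = GBP 450.01
GBP 450.01 ÷ 0.010883 = INR 41,349.57
Profit = INR 41,349.57 − INR 41,000.00

Profit: INR 349.57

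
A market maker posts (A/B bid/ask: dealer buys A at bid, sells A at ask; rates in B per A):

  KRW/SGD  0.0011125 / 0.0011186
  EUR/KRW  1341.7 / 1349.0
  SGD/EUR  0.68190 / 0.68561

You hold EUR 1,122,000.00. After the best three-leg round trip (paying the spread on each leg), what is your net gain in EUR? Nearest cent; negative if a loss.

Best loop EUR → KRW → SGD → EUR:
EUR 1,122,000.00 × 1341.7 (sell EUR at bid) = KRW 1,505,387,400
KRW 1,505,387,400 × 0.0011125 (sell KRW at bid) = SGD 1,674,743.48
SGD 1,674,743.48 × 0.68190 (sell SGD at bid) = EUR 1,142,007.58

Net profit: EUR 20,007.58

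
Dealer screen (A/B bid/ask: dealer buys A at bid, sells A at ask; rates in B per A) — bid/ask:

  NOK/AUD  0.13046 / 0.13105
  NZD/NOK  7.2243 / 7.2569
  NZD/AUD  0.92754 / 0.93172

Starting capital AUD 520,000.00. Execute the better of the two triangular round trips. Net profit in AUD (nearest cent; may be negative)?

Net profit: AUD 6,006.45

Best loop AUD → NZD → NOK → AUD:
AUD 520,000.00 ÷ 0.93172 (buy NZD at ask) = NZD 558,107.59
NZD 558,107.59 × 7.2243 (sell NZD at bid) = NOK 4,031,936.63
NOK 4,031,936.63 × 0.13046 (sell NOK at bid) = AUD 526,006.45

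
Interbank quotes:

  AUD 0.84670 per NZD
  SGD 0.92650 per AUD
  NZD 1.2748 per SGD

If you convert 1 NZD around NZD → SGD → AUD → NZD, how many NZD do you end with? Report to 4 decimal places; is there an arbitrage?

1.0000 (no arbitrage)

Around NZD → SGD → AUD → NZD: 1 ÷ 1.2748 ÷ 0.92650 ÷ 0.84670 = 0.999961
Product ≈ 1 (deviation 0.004%, within rounding noise).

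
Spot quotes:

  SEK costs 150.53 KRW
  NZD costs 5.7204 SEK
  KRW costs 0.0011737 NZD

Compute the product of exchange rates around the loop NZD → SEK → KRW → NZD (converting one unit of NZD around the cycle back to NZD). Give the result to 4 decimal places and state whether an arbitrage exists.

Around NZD → SEK → KRW → NZD: 1 × 5.7204 × 150.53 × 0.0011737 = 1.010663
Product > 1; profitable direction is NZD → SEK → KRW → NZD.

1.0107 (arbitrage exists)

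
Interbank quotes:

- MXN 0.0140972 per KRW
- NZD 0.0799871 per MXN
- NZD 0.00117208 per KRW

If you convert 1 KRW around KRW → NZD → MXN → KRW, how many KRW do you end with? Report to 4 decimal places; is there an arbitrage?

Around KRW → NZD → MXN → KRW: 1 × 0.00117208 ÷ 0.0799871 ÷ 0.0140972 = 1.039452
Product > 1; profitable direction is KRW → NZD → MXN → KRW.

1.0395 (arbitrage exists)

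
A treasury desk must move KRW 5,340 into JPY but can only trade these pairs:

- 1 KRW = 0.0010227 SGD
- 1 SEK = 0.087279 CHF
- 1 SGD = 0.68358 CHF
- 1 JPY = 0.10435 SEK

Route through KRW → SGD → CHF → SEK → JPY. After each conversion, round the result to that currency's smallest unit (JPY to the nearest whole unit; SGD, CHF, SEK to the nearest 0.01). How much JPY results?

JPY 410

KRW 5,340 × 0.0010227 = SGD 5.46
SGD 5.46 × 0.68358 = CHF 3.73
CHF 3.73 ÷ 0.087279 = SEK 42.74
SEK 42.74 ÷ 0.10435 = JPY 410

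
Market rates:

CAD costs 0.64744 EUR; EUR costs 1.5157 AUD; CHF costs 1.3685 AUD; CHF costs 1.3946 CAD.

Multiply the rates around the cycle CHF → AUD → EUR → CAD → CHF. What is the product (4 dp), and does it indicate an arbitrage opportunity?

Around CHF → AUD → EUR → CAD → CHF: 1 × 1.3685 ÷ 1.5157 ÷ 0.64744 ÷ 1.3946 = 0.999959
Product ≈ 1 (deviation 0.004%, within rounding noise).

1.0000 (no arbitrage)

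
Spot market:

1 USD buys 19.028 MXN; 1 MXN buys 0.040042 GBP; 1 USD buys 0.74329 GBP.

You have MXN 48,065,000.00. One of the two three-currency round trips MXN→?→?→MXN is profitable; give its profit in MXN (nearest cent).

Profitable loop is MXN → GBP → USD → MXN:
MXN 48,065,000.00 × 0.040042 = GBP 1,924,618.73
GBP 1,924,618.73 ÷ 0.74329 = USD 2,589,324.13
USD 2,589,324.13 × 19.028 = MXN 49,269,659.48
Profit = MXN 49,269,659.48 − MXN 48,065,000.00

Profit: MXN 1,204,659.48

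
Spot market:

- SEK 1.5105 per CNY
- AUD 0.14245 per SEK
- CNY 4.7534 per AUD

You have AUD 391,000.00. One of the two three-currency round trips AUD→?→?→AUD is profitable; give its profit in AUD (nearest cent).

Profitable loop is AUD → CNY → SEK → AUD:
AUD 391,000.00 × 4.7534 = CNY 1,858,579.40
CNY 1,858,579.40 × 1.5105 = SEK 2,807,384.18
SEK 2,807,384.18 × 0.14245 = AUD 399,911.88
Profit = AUD 399,911.88 − AUD 391,000.00

Profit: AUD 8,911.88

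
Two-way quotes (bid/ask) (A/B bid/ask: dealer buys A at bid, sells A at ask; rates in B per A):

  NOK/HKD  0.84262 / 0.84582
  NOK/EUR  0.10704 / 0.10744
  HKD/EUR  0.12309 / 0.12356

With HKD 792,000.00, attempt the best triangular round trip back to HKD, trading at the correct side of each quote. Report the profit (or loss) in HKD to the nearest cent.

Best loop HKD → NOK → EUR → HKD:
HKD 792,000.00 ÷ 0.84582 (buy NOK at ask) = NOK 936,369.44
NOK 936,369.44 × 0.10704 (sell NOK at bid) = EUR 100,228.98
EUR 100,228.98 ÷ 0.12356 (buy HKD at ask) = HKD 811,176.63

Net profit: HKD 19,176.63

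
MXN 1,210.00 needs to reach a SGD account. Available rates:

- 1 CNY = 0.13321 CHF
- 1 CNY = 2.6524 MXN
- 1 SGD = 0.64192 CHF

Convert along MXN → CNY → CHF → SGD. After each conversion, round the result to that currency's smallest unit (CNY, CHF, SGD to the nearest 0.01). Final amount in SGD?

MXN 1,210.00 ÷ 2.6524 = CNY 456.19
CNY 456.19 × 0.13321 = CHF 60.77
CHF 60.77 ÷ 0.64192 = SGD 94.67

SGD 94.67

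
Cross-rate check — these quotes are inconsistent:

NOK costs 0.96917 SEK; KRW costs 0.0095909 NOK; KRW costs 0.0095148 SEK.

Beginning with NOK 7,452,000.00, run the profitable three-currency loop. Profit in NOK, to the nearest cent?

Profit: NOK 176,043.92

Profitable loop is NOK → KRW → SEK → NOK:
NOK 7,452,000.00 ÷ 0.0095909 = KRW 776,986,518
KRW 776,986,518 × 0.0095148 = SEK 7,392,871.33
SEK 7,392,871.33 ÷ 0.96917 = NOK 7,628,043.92
Profit = NOK 7,628,043.92 − NOK 7,452,000.00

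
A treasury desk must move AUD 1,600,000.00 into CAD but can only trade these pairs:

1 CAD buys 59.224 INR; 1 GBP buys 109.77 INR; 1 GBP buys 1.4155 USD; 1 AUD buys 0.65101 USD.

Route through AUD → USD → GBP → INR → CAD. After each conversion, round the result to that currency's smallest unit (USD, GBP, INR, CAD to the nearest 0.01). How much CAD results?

AUD 1,600,000.00 × 0.65101 = USD 1,041,616.00
USD 1,041,616.00 ÷ 1.4155 = GBP 735,864.36
GBP 735,864.36 × 109.77 = INR 80,775,830.80
INR 80,775,830.80 ÷ 59.224 = CAD 1,363,903.67

CAD 1,363,903.67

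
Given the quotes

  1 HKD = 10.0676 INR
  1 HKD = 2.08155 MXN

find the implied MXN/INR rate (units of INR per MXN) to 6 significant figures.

MXN/INR = 4.83659

1 MXN ÷ 2.08155 = 0.480411 HKD
0.480411 HKD × 10.0676 = 4.83659 INR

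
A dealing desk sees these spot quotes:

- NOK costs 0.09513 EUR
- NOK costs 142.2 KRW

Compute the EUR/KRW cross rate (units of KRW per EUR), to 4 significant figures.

EUR/KRW = 1495

1 EUR ÷ 0.09513 = 10.5119 NOK
10.5119 NOK × 142.2 = 1494.8 KRW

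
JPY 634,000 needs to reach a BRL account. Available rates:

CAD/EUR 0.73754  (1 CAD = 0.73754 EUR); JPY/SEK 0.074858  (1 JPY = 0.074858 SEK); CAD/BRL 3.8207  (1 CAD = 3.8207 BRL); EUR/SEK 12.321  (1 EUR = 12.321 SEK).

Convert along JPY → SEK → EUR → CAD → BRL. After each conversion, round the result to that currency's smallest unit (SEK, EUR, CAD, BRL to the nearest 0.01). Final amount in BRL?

JPY 634,000 × 0.074858 = SEK 47,459.97
SEK 47,459.97 ÷ 12.321 = EUR 3,851.96
EUR 3,851.96 ÷ 0.73754 = CAD 5,222.71
CAD 5,222.71 × 3.8207 = BRL 19,954.41

BRL 19,954.41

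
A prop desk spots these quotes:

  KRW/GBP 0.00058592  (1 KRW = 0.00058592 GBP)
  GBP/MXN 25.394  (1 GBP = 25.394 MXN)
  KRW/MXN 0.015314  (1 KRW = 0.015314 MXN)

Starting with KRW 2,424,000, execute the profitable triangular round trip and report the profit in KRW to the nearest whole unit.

Profitable loop is KRW → MXN → GBP → KRW:
KRW 2,424,000 × 0.015314 = MXN 37,121.14
MXN 37,121.14 ÷ 25.394 = GBP 1,461.81
GBP 1,461.81 ÷ 0.00058592 = KRW 2,494,892
Profit = KRW 2,494,892 − KRW 2,424,000

Profit: KRW 70,892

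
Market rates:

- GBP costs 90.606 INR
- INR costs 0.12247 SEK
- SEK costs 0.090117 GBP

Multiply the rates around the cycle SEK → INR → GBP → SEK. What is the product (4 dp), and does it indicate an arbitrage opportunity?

Around SEK → INR → GBP → SEK: 1 ÷ 0.12247 ÷ 90.606 ÷ 0.090117 = 1.000015
Product ≈ 1 (deviation 0.002%, within rounding noise).

1.0000 (no arbitrage)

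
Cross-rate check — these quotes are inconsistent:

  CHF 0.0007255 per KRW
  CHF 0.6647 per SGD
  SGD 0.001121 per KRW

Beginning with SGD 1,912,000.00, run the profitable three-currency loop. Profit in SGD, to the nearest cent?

Profit: SGD 51,729.94

Profitable loop is SGD → CHF → KRW → SGD:
SGD 1,912,000.00 × 0.6647 = CHF 1,270,906.40
CHF 1,270,906.40 ÷ 0.0007255 = KRW 1,751,766,230
KRW 1,751,766,230 × 0.001121 = SGD 1,963,729.94
Profit = SGD 1,963,729.94 − SGD 1,912,000.00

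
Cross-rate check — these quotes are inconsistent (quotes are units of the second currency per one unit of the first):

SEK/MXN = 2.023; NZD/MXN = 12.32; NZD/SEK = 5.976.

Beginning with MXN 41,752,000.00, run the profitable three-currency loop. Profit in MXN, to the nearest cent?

Profitable loop is MXN → SEK → NZD → MXN:
MXN 41,752,000.00 ÷ 2.023 = SEK 20,638,655.46
SEK 20,638,655.46 ÷ 5.976 = NZD 3,453,590.27
NZD 3,453,590.27 × 12.32 = MXN 42,548,232.14
Profit = MXN 42,548,232.14 − MXN 41,752,000.00

Profit: MXN 796,232.14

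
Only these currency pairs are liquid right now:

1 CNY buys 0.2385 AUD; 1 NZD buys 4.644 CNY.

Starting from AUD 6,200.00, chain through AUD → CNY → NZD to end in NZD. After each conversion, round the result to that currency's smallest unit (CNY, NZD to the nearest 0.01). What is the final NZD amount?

AUD 6,200.00 ÷ 0.2385 = CNY 25,995.81
CNY 25,995.81 ÷ 4.644 = NZD 5,597.72

NZD 5,597.72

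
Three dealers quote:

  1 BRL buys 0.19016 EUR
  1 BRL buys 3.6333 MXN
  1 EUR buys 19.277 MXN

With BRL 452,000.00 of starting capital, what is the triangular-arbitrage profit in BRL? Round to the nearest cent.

Profitable loop is BRL → EUR → MXN → BRL:
BRL 452,000.00 × 0.19016 = EUR 85,952.32
EUR 85,952.32 × 19.277 = MXN 1,656,902.87
MXN 1,656,902.87 ÷ 3.6333 = BRL 456,032.50
Profit = BRL 456,032.50 − BRL 452,000.00

Profit: BRL 4,032.50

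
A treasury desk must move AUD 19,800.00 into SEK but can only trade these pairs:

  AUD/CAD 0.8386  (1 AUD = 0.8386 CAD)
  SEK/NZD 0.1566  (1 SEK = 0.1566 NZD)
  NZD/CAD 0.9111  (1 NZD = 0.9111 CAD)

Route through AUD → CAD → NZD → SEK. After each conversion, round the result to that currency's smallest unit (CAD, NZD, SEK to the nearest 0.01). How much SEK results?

SEK 116,375.67

AUD 19,800.00 × 0.8386 = CAD 16,604.28
CAD 16,604.28 ÷ 0.9111 = NZD 18,224.43
NZD 18,224.43 ÷ 0.1566 = SEK 116,375.67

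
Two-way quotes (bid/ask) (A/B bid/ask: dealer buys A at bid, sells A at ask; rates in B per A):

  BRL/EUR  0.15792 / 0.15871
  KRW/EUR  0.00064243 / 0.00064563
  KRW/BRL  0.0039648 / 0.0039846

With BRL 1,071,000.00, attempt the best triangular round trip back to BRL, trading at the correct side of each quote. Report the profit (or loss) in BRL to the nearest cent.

Net profit: BRL 16,993.40

Best loop BRL → KRW → EUR → BRL:
BRL 1,071,000.00 ÷ 0.0039846 (buy KRW at ask) = KRW 268,784,822
KRW 268,784,822 × 0.00064243 (sell KRW at bid) = EUR 172,675.43
EUR 172,675.43 ÷ 0.15871 (buy BRL at ask) = BRL 1,087,993.40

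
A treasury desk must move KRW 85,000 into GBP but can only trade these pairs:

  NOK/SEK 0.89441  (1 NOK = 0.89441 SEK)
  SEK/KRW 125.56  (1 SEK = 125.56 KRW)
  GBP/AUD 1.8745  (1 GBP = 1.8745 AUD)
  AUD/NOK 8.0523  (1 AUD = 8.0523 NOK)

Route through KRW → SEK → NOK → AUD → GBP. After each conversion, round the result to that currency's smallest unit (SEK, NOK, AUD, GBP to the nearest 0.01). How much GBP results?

GBP 50.15

KRW 85,000 ÷ 125.56 = SEK 676.97
SEK 676.97 ÷ 0.89441 = NOK 756.89
NOK 756.89 ÷ 8.0523 = AUD 94.00
AUD 94.00 ÷ 1.8745 = GBP 50.15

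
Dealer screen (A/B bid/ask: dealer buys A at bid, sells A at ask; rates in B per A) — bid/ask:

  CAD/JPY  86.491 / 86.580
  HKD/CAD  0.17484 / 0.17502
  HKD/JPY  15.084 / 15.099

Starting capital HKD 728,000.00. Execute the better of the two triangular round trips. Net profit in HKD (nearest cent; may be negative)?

Net profit: HKD 1,113.12

Best loop HKD → CAD → JPY → HKD:
HKD 728,000.00 × 0.17484 (sell HKD at bid) = CAD 127,283.52
CAD 127,283.52 × 86.491 (sell CAD at bid) = JPY 11,008,879
JPY 11,008,879 ÷ 15.099 (buy HKD at ask) = HKD 729,113.12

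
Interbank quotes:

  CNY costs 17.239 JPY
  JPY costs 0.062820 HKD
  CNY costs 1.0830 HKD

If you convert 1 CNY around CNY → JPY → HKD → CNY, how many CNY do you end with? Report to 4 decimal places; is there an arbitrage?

1.0000 (no arbitrage)

Around CNY → JPY → HKD → CNY: 1 × 17.239 × 0.062820 ÷ 1.0830 = 0.999958
Product ≈ 1 (deviation 0.004%, within rounding noise).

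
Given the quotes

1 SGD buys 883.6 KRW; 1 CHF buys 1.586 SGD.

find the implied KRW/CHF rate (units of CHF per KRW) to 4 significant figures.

KRW/CHF = 0.0007136

1 KRW ÷ 883.6 = 0.00113173 SGD
0.00113173 SGD ÷ 1.586 = 0.000713577 CHF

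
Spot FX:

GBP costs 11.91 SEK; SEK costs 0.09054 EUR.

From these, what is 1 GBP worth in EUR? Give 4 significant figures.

1 GBP × 11.91 = 11.91 SEK
11.91 SEK × 0.09054 = 1.07833 EUR

GBP/EUR = 1.078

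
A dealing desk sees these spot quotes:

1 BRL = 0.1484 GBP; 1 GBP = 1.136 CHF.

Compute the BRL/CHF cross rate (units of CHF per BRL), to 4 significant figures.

BRL/CHF = 0.1686

1 BRL × 0.1484 = 0.1484 GBP
0.1484 GBP × 1.136 = 0.168582 CHF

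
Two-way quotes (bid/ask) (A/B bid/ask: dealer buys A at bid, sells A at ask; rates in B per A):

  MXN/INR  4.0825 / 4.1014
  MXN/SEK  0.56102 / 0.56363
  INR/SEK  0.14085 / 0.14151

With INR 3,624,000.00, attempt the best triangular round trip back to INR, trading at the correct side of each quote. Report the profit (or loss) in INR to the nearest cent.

Best loop INR → SEK → MXN → INR:
INR 3,624,000.00 × 0.14085 (sell INR at bid) = SEK 510,440.40
SEK 510,440.40 ÷ 0.56363 (buy MXN at ask) = MXN 905,630.29
MXN 905,630.29 × 4.0825 (sell MXN at bid) = INR 3,697,235.66

Net profit: INR 73,235.66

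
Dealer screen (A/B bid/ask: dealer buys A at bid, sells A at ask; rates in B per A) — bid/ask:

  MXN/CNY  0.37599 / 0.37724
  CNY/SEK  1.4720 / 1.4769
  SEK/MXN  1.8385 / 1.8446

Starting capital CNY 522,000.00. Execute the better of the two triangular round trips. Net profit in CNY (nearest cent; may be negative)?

Best loop CNY → SEK → MXN → CNY:
CNY 522,000.00 × 1.4720 (sell CNY at bid) = SEK 768,384.00
SEK 768,384.00 × 1.8385 (sell SEK at bid) = MXN 1,412,673.98
MXN 1,412,673.98 × 0.37599 (sell MXN at bid) = CNY 531,151.29

Net profit: CNY 9,151.29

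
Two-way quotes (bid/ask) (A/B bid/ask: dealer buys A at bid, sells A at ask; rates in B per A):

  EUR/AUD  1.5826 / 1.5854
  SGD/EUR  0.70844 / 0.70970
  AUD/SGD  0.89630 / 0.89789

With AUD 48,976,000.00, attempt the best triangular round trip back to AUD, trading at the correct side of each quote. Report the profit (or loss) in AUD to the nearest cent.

Net profit: AUD 240,524.77

Best loop AUD → SGD → EUR → AUD:
AUD 48,976,000.00 × 0.89630 (sell AUD at bid) = SGD 43,897,188.80
SGD 43,897,188.80 × 0.70844 (sell SGD at bid) = EUR 31,098,524.43
EUR 31,098,524.43 × 1.5826 (sell EUR at bid) = AUD 49,216,524.77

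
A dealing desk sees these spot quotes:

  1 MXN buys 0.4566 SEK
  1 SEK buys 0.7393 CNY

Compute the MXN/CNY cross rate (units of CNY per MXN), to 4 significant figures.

MXN/CNY = 0.3376

1 MXN × 0.4566 = 0.4566 SEK
0.4566 SEK × 0.7393 = 0.337564 CNY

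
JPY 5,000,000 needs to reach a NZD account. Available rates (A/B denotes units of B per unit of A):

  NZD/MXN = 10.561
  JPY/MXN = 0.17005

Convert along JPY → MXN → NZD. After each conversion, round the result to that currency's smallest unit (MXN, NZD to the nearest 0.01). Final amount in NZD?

NZD 80,508.47

JPY 5,000,000 × 0.17005 = MXN 850,250.00
MXN 850,250.00 ÷ 10.561 = NZD 80,508.47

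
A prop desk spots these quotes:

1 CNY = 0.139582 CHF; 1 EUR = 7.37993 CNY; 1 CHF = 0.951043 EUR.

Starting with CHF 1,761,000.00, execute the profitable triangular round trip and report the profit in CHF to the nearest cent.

Profit: CHF 36,535.78

Profitable loop is CHF → CNY → EUR → CHF:
CHF 1,761,000.00 ÷ 0.139582 = CNY 12,616,239.92
CNY 12,616,239.92 ÷ 7.37993 = EUR 1,709,533.82
EUR 1,709,533.82 ÷ 0.951043 = CHF 1,797,535.78
Profit = CHF 1,797,535.78 − CHF 1,761,000.00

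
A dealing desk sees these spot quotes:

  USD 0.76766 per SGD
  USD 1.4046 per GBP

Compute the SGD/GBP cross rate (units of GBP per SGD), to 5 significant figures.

1 SGD × 0.76766 = 0.76766 USD
0.76766 USD ÷ 1.4046 = 0.546533 GBP

SGD/GBP = 0.54653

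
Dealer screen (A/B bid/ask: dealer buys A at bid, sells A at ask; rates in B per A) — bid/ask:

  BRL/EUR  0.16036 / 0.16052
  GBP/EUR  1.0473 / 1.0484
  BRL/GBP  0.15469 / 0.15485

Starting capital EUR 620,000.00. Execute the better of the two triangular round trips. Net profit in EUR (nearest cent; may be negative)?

Net profit: EUR 5,742.83

Best loop EUR → BRL → GBP → EUR:
EUR 620,000.00 ÷ 0.16052 (buy BRL at ask) = BRL 3,862,447.05
BRL 3,862,447.05 × 0.15469 (sell BRL at bid) = GBP 597,481.93
GBP 597,481.93 × 1.0473 (sell GBP at bid) = EUR 625,742.83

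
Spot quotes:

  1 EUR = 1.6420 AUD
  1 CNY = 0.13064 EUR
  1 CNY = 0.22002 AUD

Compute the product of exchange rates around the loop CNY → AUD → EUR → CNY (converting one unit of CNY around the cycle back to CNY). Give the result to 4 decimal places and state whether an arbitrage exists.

1.0257 (arbitrage exists)

Around CNY → AUD → EUR → CNY: 1 × 0.22002 ÷ 1.6420 ÷ 0.13064 = 1.025682
Product > 1; profitable direction is CNY → AUD → EUR → CNY.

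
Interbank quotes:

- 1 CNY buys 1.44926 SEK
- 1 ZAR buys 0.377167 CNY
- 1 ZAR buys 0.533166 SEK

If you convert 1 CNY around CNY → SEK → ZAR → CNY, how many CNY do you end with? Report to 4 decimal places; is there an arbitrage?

1.0252 (arbitrage exists)

Around CNY → SEK → ZAR → CNY: 1 × 1.44926 ÷ 0.533166 × 0.377167 = 1.025221
Product > 1; profitable direction is CNY → SEK → ZAR → CNY.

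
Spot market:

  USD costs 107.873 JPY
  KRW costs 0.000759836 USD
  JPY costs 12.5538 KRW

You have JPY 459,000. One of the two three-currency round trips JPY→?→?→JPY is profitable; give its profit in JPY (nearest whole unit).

Profit: JPY 13,303

Profitable loop is JPY → KRW → USD → JPY:
JPY 459,000 × 12.5538 = KRW 5,762,194
KRW 5,762,194 × 0.000759836 = USD 4,378.32
USD 4,378.32 × 107.873 = JPY 472,303
Profit = JPY 472,303 − JPY 459,000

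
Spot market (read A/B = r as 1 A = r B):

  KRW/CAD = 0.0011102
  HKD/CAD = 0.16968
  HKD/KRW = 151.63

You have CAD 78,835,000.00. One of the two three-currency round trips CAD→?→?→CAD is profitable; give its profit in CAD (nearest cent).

Profit: CAD 627,709.51

Profitable loop is CAD → KRW → HKD → CAD:
CAD 78,835,000.00 ÷ 0.0011102 = KRW 71,009,727,977
KRW 71,009,727,977 ÷ 151.63 = HKD 468,309,226.25
HKD 468,309,226.25 × 0.16968 = CAD 79,462,709.51
Profit = CAD 79,462,709.51 − CAD 78,835,000.00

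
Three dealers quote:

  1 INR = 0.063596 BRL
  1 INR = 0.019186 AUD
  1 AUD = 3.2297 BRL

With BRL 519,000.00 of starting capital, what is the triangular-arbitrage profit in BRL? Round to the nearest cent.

Profitable loop is BRL → AUD → INR → BRL:
BRL 519,000.00 ÷ 3.2297 = AUD 160,696.04
AUD 160,696.04 ÷ 0.019186 = INR 8,375,692.69
INR 8,375,692.69 × 0.063596 = BRL 532,660.55
Profit = BRL 532,660.55 − BRL 519,000.00

Profit: BRL 13,660.55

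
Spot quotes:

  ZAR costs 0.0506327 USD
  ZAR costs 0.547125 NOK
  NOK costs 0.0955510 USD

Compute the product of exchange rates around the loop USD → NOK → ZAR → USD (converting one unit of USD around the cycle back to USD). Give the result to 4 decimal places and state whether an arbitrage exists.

0.9685 (arbitrage exists)

Around USD → NOK → ZAR → USD: 1 ÷ 0.0955510 ÷ 0.547125 × 0.0506327 = 0.968522
Product < 1; profitable direction is USD → ZAR → NOK → USD.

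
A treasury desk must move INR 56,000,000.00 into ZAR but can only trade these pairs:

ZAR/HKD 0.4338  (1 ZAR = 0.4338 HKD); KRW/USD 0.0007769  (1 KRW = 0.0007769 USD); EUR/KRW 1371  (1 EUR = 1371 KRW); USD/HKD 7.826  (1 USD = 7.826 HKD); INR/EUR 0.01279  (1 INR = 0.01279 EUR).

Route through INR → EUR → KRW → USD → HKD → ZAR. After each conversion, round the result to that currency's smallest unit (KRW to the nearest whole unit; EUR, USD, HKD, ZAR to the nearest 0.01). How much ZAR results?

INR 56,000,000.00 × 0.01279 = EUR 716,240.00
EUR 716,240.00 × 1371 = KRW 981,965,040
KRW 981,965,040 × 0.0007769 = USD 762,888.64
USD 762,888.64 × 7.826 = HKD 5,970,366.50
HKD 5,970,366.50 ÷ 0.4338 = ZAR 13,762,947.21

ZAR 13,762,947.21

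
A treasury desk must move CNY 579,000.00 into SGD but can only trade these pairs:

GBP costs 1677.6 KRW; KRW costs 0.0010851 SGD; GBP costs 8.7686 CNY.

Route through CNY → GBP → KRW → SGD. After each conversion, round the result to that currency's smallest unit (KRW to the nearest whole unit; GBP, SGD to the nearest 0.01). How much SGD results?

CNY 579,000.00 ÷ 8.7686 = GBP 66,031.07
GBP 66,031.07 × 1677.6 = KRW 110,773,723
KRW 110,773,723 × 0.0010851 = SGD 120,200.57

SGD 120,200.57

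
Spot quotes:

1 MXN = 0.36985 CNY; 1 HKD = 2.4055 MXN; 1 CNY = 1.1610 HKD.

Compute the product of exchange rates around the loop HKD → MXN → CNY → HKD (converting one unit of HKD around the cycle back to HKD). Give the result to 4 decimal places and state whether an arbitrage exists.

Around HKD → MXN → CNY → HKD: 1 × 2.4055 × 0.36985 × 1.1610 = 1.032912
Product > 1; profitable direction is HKD → MXN → CNY → HKD.

1.0329 (arbitrage exists)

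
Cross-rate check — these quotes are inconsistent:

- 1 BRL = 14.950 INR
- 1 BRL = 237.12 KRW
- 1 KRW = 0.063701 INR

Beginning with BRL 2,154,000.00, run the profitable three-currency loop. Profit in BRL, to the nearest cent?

Profitable loop is BRL → KRW → INR → BRL:
BRL 2,154,000.00 × 237.12 = KRW 510,756,480
KRW 510,756,480 × 0.063701 = INR 32,535,698.53
INR 32,535,698.53 ÷ 14.950 = BRL 2,176,300.91
Profit = BRL 2,176,300.91 − BRL 2,154,000.00

Profit: BRL 22,300.91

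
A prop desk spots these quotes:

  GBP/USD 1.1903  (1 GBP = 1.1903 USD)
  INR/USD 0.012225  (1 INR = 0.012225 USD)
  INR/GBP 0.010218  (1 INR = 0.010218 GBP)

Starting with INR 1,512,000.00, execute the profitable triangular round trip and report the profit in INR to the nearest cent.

Profitable loop is INR → USD → GBP → INR:
INR 1,512,000.00 × 0.012225 = USD 18,484.20
USD 18,484.20 ÷ 1.1903 = GBP 15,529.03
GBP 15,529.03 ÷ 0.010218 = INR 1,519,771.61
Profit = INR 1,519,771.61 − INR 1,512,000.00

Profit: INR 7,771.61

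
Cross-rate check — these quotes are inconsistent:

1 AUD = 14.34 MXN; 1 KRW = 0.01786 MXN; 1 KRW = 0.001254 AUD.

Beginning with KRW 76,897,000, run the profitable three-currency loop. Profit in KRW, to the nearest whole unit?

Profitable loop is KRW → AUD → MXN → KRW:
KRW 76,897,000 × 0.001254 = AUD 96,428.84
AUD 96,428.84 × 14.34 = MXN 1,382,789.54
MXN 1,382,789.54 ÷ 0.01786 = KRW 77,423,826
Profit = KRW 77,423,826 − KRW 76,897,000

Profit: KRW 526,826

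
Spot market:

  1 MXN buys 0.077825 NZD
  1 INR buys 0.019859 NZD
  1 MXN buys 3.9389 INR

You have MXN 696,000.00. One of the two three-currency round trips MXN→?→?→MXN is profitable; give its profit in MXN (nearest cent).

Profitable loop is MXN → INR → NZD → MXN:
MXN 696,000.00 × 3.9389 = INR 2,741,474.40
INR 2,741,474.40 × 0.019859 = NZD 54,442.94
NZD 54,442.94 ÷ 0.077825 = MXN 699,555.93
Profit = MXN 699,555.93 − MXN 696,000.00

Profit: MXN 3,555.93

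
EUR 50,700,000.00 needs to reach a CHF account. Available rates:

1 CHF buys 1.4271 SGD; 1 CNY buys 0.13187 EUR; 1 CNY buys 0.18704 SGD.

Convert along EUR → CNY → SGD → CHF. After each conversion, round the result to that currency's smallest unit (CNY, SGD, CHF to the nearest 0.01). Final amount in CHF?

EUR 50,700,000.00 ÷ 0.13187 = CNY 384,469,553.35
CNY 384,469,553.35 × 0.18704 = SGD 71,911,185.26
SGD 71,911,185.26 ÷ 1.4271 = CHF 50,389,731.11

CHF 50,389,731.11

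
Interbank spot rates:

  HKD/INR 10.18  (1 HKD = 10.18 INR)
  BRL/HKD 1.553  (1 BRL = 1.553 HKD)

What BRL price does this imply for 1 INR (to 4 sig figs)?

1 INR ÷ 10.18 = 0.0982318 HKD
0.0982318 HKD ÷ 1.553 = 0.0632529 BRL

INR/BRL = 0.06325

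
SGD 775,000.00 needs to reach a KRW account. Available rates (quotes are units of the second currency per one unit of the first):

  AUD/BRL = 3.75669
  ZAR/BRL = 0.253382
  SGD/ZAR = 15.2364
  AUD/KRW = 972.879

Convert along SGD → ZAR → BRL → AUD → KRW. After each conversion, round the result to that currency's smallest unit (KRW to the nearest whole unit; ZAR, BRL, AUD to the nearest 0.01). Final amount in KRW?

SGD 775,000.00 × 15.2364 = ZAR 11,808,210.00
ZAR 11,808,210.00 × 0.253382 = BRL 2,991,987.87
BRL 2,991,987.87 ÷ 3.75669 = AUD 796,442.58
AUD 796,442.58 × 972.879 = KRW 774,842,261

KRW 774,842,261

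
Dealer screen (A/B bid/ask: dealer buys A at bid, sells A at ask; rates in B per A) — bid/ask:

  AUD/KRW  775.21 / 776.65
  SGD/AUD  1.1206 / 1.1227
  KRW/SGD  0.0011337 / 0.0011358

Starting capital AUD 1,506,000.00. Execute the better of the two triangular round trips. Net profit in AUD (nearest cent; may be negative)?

Net profit: AUD 14,666.71

Best loop AUD → SGD → KRW → AUD:
AUD 1,506,000.00 ÷ 1.1227 (buy SGD at ask) = SGD 1,341,409.10
SGD 1,341,409.10 ÷ 0.0011358 (buy KRW at ask) = KRW 1,181,025,799
KRW 1,181,025,799 ÷ 776.65 (buy AUD at ask) = AUD 1,520,666.71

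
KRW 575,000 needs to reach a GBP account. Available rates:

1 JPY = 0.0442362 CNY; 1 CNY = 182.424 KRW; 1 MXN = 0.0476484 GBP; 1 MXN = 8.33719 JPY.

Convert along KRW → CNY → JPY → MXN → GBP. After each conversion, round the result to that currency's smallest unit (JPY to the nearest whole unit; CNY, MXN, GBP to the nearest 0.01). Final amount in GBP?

GBP 407.23

KRW 575,000 ÷ 182.424 = CNY 3,152.00
CNY 3,152.00 ÷ 0.0442362 = JPY 71,254
JPY 71,254 ÷ 8.33719 = MXN 8,546.52
MXN 8,546.52 × 0.0476484 = GBP 407.23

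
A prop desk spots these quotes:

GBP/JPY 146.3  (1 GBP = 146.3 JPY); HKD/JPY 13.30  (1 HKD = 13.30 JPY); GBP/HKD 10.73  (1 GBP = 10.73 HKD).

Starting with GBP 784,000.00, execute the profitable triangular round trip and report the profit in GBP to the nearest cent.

Profitable loop is GBP → JPY → HKD → GBP:
GBP 784,000.00 × 146.3 = JPY 114,699,200
JPY 114,699,200 ÷ 13.30 = HKD 8,624,000.00
HKD 8,624,000.00 ÷ 10.73 = GBP 803,727.87
Profit = GBP 803,727.87 − GBP 784,000.00

Profit: GBP 19,727.87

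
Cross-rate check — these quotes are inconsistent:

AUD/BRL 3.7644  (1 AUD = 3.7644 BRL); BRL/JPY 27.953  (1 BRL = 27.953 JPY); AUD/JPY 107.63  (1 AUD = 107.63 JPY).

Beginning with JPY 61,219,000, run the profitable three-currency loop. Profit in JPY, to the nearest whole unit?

Profit: JPY 1,398,451

Profitable loop is JPY → BRL → AUD → JPY:
JPY 61,219,000 ÷ 27.953 = BRL 2,190,069.04
BRL 2,190,069.04 ÷ 3.7644 = AUD 581,784.36
AUD 581,784.36 × 107.63 = JPY 62,617,451
Profit = JPY 62,617,451 − JPY 61,219,000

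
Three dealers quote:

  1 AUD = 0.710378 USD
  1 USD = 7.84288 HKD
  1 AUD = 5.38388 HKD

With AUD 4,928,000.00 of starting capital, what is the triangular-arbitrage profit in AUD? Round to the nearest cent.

Profit: AUD 171,650.36

Profitable loop is AUD → USD → HKD → AUD:
AUD 4,928,000.00 × 0.710378 = USD 3,500,742.78
USD 3,500,742.78 × 7.84288 = HKD 27,455,905.57
HKD 27,455,905.57 ÷ 5.38388 = AUD 5,099,650.36
Profit = AUD 5,099,650.36 − AUD 4,928,000.00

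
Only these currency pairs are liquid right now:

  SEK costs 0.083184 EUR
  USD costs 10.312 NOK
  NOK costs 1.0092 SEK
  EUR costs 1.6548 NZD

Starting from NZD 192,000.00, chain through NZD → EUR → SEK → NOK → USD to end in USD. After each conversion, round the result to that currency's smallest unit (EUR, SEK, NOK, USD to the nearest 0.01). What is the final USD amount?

NZD 192,000.00 ÷ 1.6548 = EUR 116,026.11
EUR 116,026.11 ÷ 0.083184 = SEK 1,394,812.82
SEK 1,394,812.82 ÷ 1.0092 = NOK 1,382,097.52
NOK 1,382,097.52 ÷ 10.312 = USD 134,028.08

USD 134,028.08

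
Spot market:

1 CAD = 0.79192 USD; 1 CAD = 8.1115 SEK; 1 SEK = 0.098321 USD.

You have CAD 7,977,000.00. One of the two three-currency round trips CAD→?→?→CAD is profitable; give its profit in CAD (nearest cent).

Profitable loop is CAD → SEK → USD → CAD:
CAD 7,977,000.00 × 8.1115 = SEK 64,705,435.50
SEK 64,705,435.50 × 0.098321 = USD 6,361,903.12
USD 6,361,903.12 ÷ 0.79192 = CAD 8,033,517.43
Profit = CAD 8,033,517.43 − CAD 7,977,000.00

Profit: CAD 56,517.43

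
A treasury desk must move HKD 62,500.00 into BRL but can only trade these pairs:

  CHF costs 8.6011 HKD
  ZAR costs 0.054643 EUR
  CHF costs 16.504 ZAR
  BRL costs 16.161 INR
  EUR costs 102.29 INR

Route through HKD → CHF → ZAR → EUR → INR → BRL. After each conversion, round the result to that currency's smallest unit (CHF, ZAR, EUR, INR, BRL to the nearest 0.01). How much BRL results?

BRL 41,477.67

HKD 62,500.00 ÷ 8.6011 = CHF 7,266.51
CHF 7,266.51 × 16.504 = ZAR 119,926.48
ZAR 119,926.48 × 0.054643 = EUR 6,553.14
EUR 6,553.14 × 102.29 = INR 670,320.69
INR 670,320.69 ÷ 16.161 = BRL 41,477.67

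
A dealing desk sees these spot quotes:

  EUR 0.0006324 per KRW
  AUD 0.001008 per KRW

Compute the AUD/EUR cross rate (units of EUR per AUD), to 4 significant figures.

1 AUD ÷ 0.001008 = 992.063 KRW
992.063 KRW × 0.0006324 = 0.627381 EUR

AUD/EUR = 0.6274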